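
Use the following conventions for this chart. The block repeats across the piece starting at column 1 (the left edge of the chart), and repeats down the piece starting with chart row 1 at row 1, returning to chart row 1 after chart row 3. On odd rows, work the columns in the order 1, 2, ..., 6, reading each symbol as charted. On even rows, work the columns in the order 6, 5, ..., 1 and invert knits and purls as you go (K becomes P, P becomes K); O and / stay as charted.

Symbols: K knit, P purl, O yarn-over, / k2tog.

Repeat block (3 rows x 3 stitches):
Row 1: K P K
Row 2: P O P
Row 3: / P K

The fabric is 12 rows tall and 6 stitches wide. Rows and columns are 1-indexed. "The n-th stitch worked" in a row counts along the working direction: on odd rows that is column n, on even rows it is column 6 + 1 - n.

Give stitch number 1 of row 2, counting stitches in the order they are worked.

Row 2 uses chart row ((2-1) mod 3)+1 = 2. Row 2 is even, so WS.
Chart row 2 tiled across columns 1-6: P O P P O P
WS: work from column 6 back to column 1 (reverse the tiled row), swapping K<->P (O and / unchanged).
Row 2 as worked: K O K K O K
Stitch 1 in working order -> K

== STITCH ==
K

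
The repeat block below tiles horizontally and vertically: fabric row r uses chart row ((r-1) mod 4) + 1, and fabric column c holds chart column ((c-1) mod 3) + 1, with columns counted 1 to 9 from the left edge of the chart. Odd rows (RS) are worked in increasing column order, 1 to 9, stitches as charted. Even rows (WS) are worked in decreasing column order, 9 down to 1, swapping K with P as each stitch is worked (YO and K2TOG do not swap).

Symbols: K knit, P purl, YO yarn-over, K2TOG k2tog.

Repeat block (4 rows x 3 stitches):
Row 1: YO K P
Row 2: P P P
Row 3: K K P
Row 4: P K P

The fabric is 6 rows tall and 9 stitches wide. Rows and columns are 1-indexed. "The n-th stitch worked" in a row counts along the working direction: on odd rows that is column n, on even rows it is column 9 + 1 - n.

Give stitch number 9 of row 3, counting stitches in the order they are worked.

Row 3: (3-1) mod 4 = 2, so use chart row 3. Odd row -> RS.
Chart row 3 tiled across columns 1-9: K K P K K P K K P
RS: work column 1 to column 9, symbols as charted — the tiled row is the row as worked.
Counting 9 along the worked row gives P.

== STITCH ==
P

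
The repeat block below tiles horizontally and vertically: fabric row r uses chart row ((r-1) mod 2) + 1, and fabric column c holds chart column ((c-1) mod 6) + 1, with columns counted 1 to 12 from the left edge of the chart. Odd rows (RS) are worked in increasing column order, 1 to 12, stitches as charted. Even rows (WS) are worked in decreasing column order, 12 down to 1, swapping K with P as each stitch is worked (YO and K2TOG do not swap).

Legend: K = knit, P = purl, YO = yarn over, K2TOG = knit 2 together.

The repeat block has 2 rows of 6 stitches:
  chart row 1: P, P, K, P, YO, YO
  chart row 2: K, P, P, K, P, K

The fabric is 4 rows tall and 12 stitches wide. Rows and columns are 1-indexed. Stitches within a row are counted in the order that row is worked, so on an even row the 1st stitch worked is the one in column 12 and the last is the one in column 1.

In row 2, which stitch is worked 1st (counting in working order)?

Result:
P

Derivation:
Row 2: (2-1) mod 2 = 1, so use chart row 2. Even row -> WS.
Chart row 2 tiled across columns 1-12: K P P K P K K P P K P K
WS: work from column 12 back to column 1 (reverse the tiled row), swapping K<->P (YO and K2TOG unchanged).
Row 2 as worked: P K P K K P P K P K K P
Counting 1 along the worked row gives P.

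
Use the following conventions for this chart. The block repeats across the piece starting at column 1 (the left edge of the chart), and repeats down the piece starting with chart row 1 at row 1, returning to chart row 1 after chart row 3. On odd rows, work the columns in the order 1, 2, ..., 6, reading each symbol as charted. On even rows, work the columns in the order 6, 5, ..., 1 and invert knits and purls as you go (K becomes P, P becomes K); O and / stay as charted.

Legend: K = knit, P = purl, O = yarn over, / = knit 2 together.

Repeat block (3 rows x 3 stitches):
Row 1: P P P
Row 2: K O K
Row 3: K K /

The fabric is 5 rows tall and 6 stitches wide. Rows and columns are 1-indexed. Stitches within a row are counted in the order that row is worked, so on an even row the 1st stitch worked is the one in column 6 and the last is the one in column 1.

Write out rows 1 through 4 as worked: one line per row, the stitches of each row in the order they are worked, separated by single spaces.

Result:
P P P P P P
P O P P O P
K K / K K /
K K K K K K

Derivation:
Row 1: chart row 1, RS - tile across columns 1-6 and work as-is.
Row 2: chart row 2, WS - tiled (columns 1-6): K O K K O K; work from column 6 back to 1 with K<->P swapped.
Row 3: chart row 3, RS - tile across columns 1-6 and work as-is.
Row 4: chart row 1, WS - tiled (columns 1-6): P P P P P P; work from column 6 back to 1 with K<->P swapped.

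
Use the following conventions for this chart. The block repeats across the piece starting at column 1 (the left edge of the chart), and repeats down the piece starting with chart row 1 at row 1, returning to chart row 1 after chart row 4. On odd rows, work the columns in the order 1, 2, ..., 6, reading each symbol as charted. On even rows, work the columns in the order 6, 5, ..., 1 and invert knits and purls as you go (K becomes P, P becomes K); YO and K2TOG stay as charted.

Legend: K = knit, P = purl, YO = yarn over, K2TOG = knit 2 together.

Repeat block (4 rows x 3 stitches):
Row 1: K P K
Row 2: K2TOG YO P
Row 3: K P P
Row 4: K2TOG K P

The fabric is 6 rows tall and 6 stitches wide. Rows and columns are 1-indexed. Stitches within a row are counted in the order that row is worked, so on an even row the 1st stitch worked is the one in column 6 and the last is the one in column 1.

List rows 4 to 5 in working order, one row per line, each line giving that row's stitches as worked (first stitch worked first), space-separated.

Rows as worked:
K P K2TOG K P K2TOG
K P K K P K

Derivation:
Row 4: chart row 4, WS - tiled (columns 1-6): K2TOG K P K2TOG K P; work from column 6 back to 1 with K<->P swapped.
Row 5: chart row 1, RS - tile across columns 1-6 and work as-is.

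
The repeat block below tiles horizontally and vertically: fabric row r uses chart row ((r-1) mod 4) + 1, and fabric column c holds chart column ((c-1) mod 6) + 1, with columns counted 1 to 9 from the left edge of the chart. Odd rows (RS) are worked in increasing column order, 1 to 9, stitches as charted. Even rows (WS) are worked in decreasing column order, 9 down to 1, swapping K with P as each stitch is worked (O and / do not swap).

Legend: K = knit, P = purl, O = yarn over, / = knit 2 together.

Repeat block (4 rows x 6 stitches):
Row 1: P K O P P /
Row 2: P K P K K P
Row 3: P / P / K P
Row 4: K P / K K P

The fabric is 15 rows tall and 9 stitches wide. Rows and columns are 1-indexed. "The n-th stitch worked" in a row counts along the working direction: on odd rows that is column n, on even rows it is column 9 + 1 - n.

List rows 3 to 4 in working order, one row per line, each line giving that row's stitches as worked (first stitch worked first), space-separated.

Row 3: chart row 3, RS - tile across columns 1-9 and work as-is.
Row 4: chart row 4, WS - tiled (columns 1-9): K P / K K P K P /; work from column 9 back to 1 with K<->P swapped.

== ROWS AS WORKED ==
P / P / K P P / P
/ K P K P P / K P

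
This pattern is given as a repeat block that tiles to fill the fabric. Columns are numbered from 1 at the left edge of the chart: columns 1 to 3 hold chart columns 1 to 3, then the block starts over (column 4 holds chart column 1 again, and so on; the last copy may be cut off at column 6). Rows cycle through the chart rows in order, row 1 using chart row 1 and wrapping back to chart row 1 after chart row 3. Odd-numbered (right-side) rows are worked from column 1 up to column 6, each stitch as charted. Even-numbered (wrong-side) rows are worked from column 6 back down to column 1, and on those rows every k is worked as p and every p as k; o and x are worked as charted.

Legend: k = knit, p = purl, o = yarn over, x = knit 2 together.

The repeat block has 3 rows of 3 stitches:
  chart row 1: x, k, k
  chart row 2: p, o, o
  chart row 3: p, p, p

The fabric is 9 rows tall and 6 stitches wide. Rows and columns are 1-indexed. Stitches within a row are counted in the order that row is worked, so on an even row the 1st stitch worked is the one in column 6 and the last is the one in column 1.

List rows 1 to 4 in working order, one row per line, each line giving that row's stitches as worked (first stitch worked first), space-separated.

Rows as worked:
x k k x k k
o o k o o k
p p p p p p
p p x p p x

Derivation:
Row 1: chart row 1, RS - tile across columns 1-6 and work as-is.
Row 2: chart row 2, WS - tiled (columns 1-6): p o o p o o; work from column 6 back to 1 with k<->p swapped.
Row 3: chart row 3, RS - tile across columns 1-6 and work as-is.
Row 4: chart row 1, WS - tiled (columns 1-6): x k k x k k; work from column 6 back to 1 with k<->p swapped.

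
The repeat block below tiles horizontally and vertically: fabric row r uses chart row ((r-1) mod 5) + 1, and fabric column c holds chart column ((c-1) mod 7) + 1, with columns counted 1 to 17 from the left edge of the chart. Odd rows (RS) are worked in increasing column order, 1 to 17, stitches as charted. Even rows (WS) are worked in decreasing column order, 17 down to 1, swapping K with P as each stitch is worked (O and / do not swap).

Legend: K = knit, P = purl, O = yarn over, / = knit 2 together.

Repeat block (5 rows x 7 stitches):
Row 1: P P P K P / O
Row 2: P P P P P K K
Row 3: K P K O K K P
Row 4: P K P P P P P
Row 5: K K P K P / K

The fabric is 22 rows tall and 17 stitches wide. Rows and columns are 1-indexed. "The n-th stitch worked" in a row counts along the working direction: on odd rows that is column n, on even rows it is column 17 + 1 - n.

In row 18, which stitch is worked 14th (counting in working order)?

Result:
O

Derivation:
For row 18: chart row = ((18-1) mod 5) + 1 = 3; this is a WS (even) row.
Chart row 3 tiled across columns 1-17: K P K O K K P K P K O K K P K P K
WS: work from column 17 back to column 1 (reverse the tiled row), swapping K<->P (O and / unchanged).
Row 18 as worked: P K P K P P O P K P K P P O P K P
Stitch 14 in working order -> O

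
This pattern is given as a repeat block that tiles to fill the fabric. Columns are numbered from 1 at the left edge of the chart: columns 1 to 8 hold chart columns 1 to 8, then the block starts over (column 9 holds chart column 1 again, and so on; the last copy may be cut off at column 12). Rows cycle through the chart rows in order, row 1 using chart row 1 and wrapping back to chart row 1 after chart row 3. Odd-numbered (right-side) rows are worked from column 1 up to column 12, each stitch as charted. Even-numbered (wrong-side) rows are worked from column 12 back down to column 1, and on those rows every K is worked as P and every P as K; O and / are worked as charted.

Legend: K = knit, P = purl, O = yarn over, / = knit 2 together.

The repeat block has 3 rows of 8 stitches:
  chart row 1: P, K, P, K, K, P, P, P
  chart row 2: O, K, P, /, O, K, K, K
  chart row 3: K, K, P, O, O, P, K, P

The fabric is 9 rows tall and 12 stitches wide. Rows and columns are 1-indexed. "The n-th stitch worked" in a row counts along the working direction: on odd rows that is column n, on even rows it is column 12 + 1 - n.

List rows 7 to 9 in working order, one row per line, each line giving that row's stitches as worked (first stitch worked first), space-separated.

Rows as worked:
P K P K K P P P P K P K
/ K P O P P P O / K P O
K K P O O P K P K K P O

Derivation:
Row 7: chart row 1, RS - tile across columns 1-12 and work as-is.
Row 8: chart row 2, WS - tiled (columns 1-12): O K P / O K K K O K P /; work from column 12 back to 1 with K<->P swapped.
Row 9: chart row 3, RS - tile across columns 1-12 and work as-is.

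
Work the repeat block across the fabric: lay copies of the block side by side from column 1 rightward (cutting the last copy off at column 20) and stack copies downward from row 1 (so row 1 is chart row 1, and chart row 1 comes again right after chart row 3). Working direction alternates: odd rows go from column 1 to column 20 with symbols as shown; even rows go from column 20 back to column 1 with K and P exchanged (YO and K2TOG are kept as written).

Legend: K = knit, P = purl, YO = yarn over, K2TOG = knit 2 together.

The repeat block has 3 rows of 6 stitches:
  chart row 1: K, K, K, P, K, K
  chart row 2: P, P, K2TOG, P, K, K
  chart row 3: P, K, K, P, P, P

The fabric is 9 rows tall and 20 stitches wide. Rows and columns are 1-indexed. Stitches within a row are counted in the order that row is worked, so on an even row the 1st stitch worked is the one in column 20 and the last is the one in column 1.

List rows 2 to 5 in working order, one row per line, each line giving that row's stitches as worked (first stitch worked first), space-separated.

Row 2: chart row 2, WS - tiled (columns 1-20): P P K2TOG P K K P P K2TOG P K K P P K2TOG P K K P P; work from column 20 back to 1 with K<->P swapped.
Row 3: chart row 3, RS - tile across columns 1-20 and work as-is.
Row 4: chart row 1, WS - tiled (columns 1-20): K K K P K K K K K P K K K K K P K K K K; work from column 20 back to 1 with K<->P swapped.
Row 5: chart row 2, RS - tile across columns 1-20 and work as-is.

Result:
K K P P K K2TOG K K P P K K2TOG K K P P K K2TOG K K
P K K P P P P K K P P P P K K P P P P K
P P P P K P P P P P K P P P P P K P P P
P P K2TOG P K K P P K2TOG P K K P P K2TOG P K K P P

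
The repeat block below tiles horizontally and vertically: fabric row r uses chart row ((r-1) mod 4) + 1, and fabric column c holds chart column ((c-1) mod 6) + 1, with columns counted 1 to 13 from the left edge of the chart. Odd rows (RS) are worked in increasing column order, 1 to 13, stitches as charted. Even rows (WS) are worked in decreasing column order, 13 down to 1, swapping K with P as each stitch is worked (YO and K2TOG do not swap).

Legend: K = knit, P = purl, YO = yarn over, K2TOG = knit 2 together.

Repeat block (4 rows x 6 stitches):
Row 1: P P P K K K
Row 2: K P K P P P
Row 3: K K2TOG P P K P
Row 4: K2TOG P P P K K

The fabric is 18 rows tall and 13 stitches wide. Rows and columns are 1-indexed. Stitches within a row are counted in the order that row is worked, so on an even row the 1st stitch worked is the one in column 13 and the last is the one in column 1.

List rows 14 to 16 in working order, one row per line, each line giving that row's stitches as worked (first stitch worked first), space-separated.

Rows as worked:
P K K K P K P K K K P K P
K K2TOG P P K P K K2TOG P P K P K
K2TOG P P K K K K2TOG P P K K K K2TOG

Derivation:
Row 14: chart row 2, WS - tiled (columns 1-13): K P K P P P K P K P P P K; work from column 13 back to 1 with K<->P swapped.
Row 15: chart row 3, RS - tile across columns 1-13 and work as-is.
Row 16: chart row 4, WS - tiled (columns 1-13): K2TOG P P P K K K2TOG P P P K K K2TOG; work from column 13 back to 1 with K<->P swapped.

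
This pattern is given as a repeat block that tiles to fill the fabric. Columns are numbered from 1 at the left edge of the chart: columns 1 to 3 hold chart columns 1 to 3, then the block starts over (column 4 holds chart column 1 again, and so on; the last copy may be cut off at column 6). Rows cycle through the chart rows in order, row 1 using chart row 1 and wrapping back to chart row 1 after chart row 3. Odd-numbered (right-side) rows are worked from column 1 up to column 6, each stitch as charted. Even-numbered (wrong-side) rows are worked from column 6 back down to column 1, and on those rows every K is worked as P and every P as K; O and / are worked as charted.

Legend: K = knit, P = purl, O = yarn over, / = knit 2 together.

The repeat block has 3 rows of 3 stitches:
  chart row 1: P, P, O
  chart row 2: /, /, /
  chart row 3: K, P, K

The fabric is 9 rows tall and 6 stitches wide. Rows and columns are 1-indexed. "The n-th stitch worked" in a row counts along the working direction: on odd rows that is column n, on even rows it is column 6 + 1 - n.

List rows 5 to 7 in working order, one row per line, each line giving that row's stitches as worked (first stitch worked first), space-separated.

== ROWS AS WORKED ==
/ / / / / /
P K P P K P
P P O P P O

Derivation:
Row 5: chart row 2, RS - tile across columns 1-6 and work as-is.
Row 6: chart row 3, WS - tiled (columns 1-6): K P K K P K; work from column 6 back to 1 with K<->P swapped.
Row 7: chart row 1, RS - tile across columns 1-6 and work as-is.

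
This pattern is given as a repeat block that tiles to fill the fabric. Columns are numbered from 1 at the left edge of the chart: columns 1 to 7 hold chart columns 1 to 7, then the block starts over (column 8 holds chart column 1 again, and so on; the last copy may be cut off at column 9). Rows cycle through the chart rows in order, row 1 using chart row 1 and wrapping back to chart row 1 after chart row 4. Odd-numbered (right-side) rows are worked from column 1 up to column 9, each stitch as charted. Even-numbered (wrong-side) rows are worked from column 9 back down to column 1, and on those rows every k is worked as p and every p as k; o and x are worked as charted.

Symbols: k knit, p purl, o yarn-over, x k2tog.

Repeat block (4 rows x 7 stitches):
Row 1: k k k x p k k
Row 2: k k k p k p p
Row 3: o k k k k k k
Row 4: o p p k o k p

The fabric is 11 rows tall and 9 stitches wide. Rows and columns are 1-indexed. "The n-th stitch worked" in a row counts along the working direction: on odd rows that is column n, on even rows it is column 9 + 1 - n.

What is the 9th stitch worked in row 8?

Result:
o

Derivation:
Row 8 uses chart row ((8-1) mod 4)+1 = 4. Row 8 is even, so WS.
Chart row 4 tiled across columns 1-9: o p p k o k p o p
Wrong side: read the tiled row from column 9 down to 1 and exchange k with p (leave o, x).
Row 8 as worked: k o k p o p k k o
Counting 9 along the worked row gives o.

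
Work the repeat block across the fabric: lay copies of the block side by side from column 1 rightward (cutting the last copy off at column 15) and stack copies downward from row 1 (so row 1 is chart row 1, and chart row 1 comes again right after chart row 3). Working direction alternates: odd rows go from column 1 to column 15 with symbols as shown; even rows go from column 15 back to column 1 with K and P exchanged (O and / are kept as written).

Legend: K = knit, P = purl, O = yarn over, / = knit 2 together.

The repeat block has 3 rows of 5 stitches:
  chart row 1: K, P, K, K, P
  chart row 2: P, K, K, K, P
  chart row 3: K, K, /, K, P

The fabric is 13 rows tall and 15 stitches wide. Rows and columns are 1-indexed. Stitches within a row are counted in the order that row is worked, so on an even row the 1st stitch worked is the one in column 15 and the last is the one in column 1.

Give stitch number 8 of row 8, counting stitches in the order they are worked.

For row 8: chart row = ((8-1) mod 3) + 1 = 2; this is a WS (even) row.
Chart row 2 tiled across columns 1-15: P K K K P P K K K P P K K K P
WS: work from column 15 back to column 1 (reverse the tiled row), swapping K<->P (O and / unchanged).
Row 8 as worked: K P P P K K P P P K K P P P K
Counting 8 along the worked row gives P.

== STITCH ==
P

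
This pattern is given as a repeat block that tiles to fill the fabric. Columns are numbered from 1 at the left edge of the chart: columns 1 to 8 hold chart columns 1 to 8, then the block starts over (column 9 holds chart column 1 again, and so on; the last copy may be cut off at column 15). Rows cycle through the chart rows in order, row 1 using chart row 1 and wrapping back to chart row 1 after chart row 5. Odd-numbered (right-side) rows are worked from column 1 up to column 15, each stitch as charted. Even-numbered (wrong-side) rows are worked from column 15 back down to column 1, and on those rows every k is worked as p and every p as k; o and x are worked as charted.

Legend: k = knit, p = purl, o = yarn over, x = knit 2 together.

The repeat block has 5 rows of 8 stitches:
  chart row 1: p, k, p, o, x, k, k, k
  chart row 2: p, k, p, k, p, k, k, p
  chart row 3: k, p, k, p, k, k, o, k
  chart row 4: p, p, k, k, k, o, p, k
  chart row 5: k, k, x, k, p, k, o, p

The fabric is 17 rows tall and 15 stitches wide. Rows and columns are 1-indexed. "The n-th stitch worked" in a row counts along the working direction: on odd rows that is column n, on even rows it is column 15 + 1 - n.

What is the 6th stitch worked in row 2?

Row 2: (2-1) mod 5 = 1, so use chart row 2. Even row -> WS.
Chart row 2 tiled across columns 1-15: p k p k p k k p p k p k p k k
Wrong side: read the tiled row from column 15 down to 1 and exchange k with p (leave o, x).
Row 2 as worked: p p k p k p k k p p k p k p k
The 6th stitch worked is p.

Result:
p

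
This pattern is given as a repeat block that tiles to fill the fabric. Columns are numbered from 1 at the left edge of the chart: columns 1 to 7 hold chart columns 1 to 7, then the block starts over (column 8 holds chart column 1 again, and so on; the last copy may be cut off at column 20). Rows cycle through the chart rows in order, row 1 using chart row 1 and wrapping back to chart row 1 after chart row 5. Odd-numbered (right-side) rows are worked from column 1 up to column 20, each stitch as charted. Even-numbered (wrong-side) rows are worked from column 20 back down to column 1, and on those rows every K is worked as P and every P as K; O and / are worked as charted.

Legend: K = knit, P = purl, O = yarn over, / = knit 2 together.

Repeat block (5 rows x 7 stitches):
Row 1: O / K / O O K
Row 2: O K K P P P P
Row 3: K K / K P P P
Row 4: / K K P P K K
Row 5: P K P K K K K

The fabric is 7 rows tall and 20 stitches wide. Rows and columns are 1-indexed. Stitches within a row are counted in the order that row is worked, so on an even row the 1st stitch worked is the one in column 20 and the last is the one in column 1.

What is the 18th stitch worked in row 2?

== STITCH ==
P

Derivation:
Row 2 uses chart row ((2-1) mod 5)+1 = 2. Row 2 is even, so WS.
Chart row 2 tiled across columns 1-20: O K K P P P P O K K P P P P O K K P P P
WS: work from column 20 back to column 1 (reverse the tiled row), swapping K<->P (O and / unchanged).
Row 2 as worked: K K K P P O K K K K P P O K K K K P P O
Counting 18 along the worked row gives P.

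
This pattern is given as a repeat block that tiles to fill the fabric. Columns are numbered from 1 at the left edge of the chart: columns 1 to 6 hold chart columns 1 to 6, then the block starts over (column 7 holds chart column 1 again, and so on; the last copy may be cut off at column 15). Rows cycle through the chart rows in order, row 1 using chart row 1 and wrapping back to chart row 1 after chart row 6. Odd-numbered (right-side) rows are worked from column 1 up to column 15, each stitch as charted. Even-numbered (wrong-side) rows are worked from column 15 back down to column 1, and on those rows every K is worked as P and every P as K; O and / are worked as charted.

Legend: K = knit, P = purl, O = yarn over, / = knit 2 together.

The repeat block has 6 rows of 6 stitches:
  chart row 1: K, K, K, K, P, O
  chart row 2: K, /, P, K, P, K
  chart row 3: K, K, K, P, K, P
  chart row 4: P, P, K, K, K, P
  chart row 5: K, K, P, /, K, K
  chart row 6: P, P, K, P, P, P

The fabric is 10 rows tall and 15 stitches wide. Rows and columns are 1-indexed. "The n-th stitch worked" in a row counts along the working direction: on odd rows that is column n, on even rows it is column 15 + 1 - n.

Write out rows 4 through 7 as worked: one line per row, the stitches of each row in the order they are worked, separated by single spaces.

== ROWS AS WORKED ==
P K K K P P P K K K P P P K K
K K P / K K K K P / K K K K P
P K K K K K P K K K K K P K K
K K K K P O K K K K P O K K K

Derivation:
Row 4: chart row 4, WS - tiled (columns 1-15): P P K K K P P P K K K P P P K; work from column 15 back to 1 with K<->P swapped.
Row 5: chart row 5, RS - tile across columns 1-15 and work as-is.
Row 6: chart row 6, WS - tiled (columns 1-15): P P K P P P P P K P P P P P K; work from column 15 back to 1 with K<->P swapped.
Row 7: chart row 1, RS - tile across columns 1-15 and work as-is.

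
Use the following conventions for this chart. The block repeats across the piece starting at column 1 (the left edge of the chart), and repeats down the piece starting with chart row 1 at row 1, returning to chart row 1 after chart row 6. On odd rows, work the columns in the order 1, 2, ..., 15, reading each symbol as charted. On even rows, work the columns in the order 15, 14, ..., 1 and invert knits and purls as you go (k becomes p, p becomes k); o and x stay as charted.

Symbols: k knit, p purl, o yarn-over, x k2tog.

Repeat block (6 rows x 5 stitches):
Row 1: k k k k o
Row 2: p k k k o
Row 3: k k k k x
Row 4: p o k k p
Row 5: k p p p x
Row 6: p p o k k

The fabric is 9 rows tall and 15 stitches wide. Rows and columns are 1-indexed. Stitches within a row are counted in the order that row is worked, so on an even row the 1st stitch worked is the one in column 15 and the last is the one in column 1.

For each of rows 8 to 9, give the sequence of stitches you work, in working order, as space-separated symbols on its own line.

Rows as worked:
o p p p k o p p p k o p p p k
k k k k x k k k k x k k k k x

Derivation:
Row 8: chart row 2, WS - tiled (columns 1-15): p k k k o p k k k o p k k k o; work from column 15 back to 1 with k<->p swapped.
Row 9: chart row 3, RS - tile across columns 1-15 and work as-is.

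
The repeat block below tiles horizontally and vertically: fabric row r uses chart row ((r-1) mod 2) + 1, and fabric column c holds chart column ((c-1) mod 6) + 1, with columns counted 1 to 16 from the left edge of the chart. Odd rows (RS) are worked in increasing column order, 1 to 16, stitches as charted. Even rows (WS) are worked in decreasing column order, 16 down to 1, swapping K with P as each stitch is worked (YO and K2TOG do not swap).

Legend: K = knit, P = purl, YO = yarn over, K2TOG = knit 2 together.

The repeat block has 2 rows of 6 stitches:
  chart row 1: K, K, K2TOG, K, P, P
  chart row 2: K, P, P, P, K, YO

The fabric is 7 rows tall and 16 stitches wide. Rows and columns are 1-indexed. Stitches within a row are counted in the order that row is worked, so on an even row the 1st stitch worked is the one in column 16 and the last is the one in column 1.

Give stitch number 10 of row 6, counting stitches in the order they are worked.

== STITCH ==
P

Derivation:
For row 6: chart row = ((6-1) mod 2) + 1 = 2; this is a WS (even) row.
Chart row 2 tiled across columns 1-16: K P P P K YO K P P P K YO K P P P
Wrong side: read the tiled row from column 16 down to 1 and exchange K with P (leave YO, K2TOG).
Row 6 as worked: K K K P YO P K K K P YO P K K K P
Stitch 10 in working order -> P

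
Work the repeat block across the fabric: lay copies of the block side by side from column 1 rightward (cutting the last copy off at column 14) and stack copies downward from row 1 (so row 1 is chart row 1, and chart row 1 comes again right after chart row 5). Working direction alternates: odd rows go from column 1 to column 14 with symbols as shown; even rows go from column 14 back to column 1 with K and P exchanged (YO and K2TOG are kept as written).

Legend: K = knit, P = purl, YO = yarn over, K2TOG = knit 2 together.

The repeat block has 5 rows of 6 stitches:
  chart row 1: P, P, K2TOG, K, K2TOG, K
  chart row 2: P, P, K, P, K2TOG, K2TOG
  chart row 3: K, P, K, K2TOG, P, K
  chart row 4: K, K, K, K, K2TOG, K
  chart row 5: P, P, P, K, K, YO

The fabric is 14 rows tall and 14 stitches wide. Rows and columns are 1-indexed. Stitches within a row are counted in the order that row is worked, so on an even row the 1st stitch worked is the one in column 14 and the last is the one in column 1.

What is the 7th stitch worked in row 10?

== STITCH ==
K

Derivation:
Row 10 uses chart row ((10-1) mod 5)+1 = 5. Row 10 is even, so WS.
Chart row 5 tiled across columns 1-14: P P P K K YO P P P K K YO P P
WS row: flip the tiled sequence (start at column 14) and apply K<->P; YO and K2TOG stay.
Row 10 as worked: K K YO P P K K K YO P P K K K
Stitch 7 in working order -> K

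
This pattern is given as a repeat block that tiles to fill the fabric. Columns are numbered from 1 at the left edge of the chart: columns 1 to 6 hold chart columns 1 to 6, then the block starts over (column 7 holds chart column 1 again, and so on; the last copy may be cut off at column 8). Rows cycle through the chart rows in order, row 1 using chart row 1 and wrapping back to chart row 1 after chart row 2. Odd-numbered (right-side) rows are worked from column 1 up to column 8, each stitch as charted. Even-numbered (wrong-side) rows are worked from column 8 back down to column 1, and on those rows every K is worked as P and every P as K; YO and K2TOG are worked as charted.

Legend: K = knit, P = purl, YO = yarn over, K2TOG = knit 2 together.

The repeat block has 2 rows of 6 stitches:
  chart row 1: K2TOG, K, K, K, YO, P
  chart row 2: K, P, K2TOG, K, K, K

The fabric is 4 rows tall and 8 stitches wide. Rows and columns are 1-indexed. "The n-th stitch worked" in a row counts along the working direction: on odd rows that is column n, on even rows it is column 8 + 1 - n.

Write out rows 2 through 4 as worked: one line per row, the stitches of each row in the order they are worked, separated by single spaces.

Rows as worked:
K P P P P K2TOG K P
K2TOG K K K YO P K2TOG K
K P P P P K2TOG K P

Derivation:
Row 2: chart row 2, WS - tiled (columns 1-8): K P K2TOG K K K K P; work from column 8 back to 1 with K<->P swapped.
Row 3: chart row 1, RS - tile across columns 1-8 and work as-is.
Row 4: chart row 2, WS - tiled (columns 1-8): K P K2TOG K K K K P; work from column 8 back to 1 with K<->P swapped.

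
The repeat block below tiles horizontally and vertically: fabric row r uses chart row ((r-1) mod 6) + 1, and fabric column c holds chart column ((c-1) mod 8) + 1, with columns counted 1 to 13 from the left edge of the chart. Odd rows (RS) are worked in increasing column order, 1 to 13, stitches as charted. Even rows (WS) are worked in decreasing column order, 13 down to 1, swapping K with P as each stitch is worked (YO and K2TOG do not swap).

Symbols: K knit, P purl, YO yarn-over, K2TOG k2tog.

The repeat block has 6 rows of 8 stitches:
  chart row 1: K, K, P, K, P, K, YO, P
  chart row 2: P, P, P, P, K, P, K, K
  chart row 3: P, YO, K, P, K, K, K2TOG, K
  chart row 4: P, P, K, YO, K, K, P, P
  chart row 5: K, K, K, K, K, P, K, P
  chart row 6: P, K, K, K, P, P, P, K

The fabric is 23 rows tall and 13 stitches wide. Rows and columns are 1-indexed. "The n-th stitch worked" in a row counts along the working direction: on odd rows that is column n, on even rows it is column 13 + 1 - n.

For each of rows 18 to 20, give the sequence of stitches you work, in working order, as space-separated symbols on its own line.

Row 18: chart row 6, WS - tiled (columns 1-13): P K K K P P P K P K K K P; work from column 13 back to 1 with K<->P swapped.
Row 19: chart row 1, RS - tile across columns 1-13 and work as-is.
Row 20: chart row 2, WS - tiled (columns 1-13): P P P P K P K K P P P P K; work from column 13 back to 1 with K<->P swapped.

Result:
K P P P K P K K K P P P K
K K P K P K YO P K K P K P
P K K K K P P K P K K K K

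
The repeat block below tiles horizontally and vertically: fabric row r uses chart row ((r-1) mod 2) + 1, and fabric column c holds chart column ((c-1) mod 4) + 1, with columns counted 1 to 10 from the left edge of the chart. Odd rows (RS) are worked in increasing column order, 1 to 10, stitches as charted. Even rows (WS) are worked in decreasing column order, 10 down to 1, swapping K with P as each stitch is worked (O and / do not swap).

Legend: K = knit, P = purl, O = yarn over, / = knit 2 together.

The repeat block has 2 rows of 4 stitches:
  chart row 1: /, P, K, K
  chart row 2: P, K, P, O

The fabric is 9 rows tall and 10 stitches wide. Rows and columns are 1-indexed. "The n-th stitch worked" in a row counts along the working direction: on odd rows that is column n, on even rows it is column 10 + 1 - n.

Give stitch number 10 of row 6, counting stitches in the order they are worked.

Result:
K

Derivation:
Row 6 uses chart row ((6-1) mod 2)+1 = 2. Row 6 is even, so WS.
Chart row 2 tiled across columns 1-10: P K P O P K P O P K
Wrong side: read the tiled row from column 10 down to 1 and exchange K with P (leave O, /).
Row 6 as worked: P K O K P K O K P K
Stitch 10 in working order -> K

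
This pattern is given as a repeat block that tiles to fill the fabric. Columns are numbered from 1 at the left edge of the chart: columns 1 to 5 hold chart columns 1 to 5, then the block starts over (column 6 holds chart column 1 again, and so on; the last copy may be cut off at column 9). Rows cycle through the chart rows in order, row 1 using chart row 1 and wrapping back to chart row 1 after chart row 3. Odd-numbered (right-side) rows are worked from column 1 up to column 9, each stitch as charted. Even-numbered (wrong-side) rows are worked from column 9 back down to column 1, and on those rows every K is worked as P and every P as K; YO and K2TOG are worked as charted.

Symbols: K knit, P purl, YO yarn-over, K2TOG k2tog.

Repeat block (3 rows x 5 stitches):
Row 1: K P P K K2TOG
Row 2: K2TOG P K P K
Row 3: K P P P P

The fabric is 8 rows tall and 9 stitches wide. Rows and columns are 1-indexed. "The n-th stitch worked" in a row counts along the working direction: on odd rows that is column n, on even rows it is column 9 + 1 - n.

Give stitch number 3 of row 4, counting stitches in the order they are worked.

Stitch:
K

Derivation:
Row 4 uses chart row ((4-1) mod 3)+1 = 1. Row 4 is even, so WS.
Chart row 1 tiled across columns 1-9: K P P K K2TOG K P P K
WS: work from column 9 back to column 1 (reverse the tiled row), swapping K<->P (YO and K2TOG unchanged).
Row 4 as worked: P K K P K2TOG P K K P
The 3rd stitch worked is K.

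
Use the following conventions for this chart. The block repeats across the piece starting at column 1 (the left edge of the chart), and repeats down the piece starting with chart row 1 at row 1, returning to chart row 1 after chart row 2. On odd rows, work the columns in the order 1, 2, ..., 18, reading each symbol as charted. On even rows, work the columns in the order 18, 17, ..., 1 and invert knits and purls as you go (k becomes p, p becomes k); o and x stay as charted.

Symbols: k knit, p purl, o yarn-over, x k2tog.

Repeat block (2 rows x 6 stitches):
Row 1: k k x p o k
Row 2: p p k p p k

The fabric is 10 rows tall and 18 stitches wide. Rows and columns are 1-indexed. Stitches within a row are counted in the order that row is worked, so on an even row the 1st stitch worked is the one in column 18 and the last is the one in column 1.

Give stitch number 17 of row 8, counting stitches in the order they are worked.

== STITCH ==
k

Derivation:
For row 8: chart row = ((8-1) mod 2) + 1 = 2; this is a WS (even) row.
Chart row 2 tiled across columns 1-18: p p k p p k p p k p p k p p k p p k
WS row: flip the tiled sequence (start at column 18) and apply k<->p; o and x stay.
Row 8 as worked: p k k p k k p k k p k k p k k p k k
Stitch 17 in working order -> k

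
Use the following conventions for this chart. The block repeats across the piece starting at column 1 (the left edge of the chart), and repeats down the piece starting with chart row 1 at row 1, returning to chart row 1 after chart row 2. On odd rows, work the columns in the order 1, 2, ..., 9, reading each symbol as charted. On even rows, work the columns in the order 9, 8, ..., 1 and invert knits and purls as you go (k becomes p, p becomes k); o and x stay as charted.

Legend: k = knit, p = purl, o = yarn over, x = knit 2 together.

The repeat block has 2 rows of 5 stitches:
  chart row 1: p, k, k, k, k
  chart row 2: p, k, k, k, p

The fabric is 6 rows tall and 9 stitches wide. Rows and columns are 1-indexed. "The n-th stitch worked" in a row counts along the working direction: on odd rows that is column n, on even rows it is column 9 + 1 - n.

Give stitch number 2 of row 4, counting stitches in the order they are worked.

Row 4: (4-1) mod 2 = 1, so use chart row 2. Even row -> WS.
Chart row 2 tiled across columns 1-9: p k k k p p k k k
WS: work from column 9 back to column 1 (reverse the tiled row), swapping k<->p (o and x unchanged).
Row 4 as worked: p p p k k p p p k
The 2nd stitch worked is p.

== STITCH ==
p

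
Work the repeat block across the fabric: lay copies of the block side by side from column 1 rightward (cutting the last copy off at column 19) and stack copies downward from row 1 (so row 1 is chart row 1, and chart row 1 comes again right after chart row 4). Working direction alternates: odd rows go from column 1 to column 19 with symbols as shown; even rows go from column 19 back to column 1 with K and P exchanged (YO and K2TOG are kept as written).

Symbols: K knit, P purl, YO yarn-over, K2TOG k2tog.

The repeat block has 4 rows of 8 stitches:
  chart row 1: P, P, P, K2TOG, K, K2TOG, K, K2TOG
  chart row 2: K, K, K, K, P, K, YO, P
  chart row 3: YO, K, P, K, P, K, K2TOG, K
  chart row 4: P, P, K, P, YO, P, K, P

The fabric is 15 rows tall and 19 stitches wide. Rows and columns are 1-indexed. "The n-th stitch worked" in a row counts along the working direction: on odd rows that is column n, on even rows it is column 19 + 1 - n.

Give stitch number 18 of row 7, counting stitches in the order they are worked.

Row 7: (7-1) mod 4 = 2, so use chart row 3. Odd row -> RS.
Chart row 3 tiled across columns 1-19: YO K P K P K K2TOG K YO K P K P K K2TOG K YO K P
RS: work column 1 to column 19, symbols as charted — the tiled row is the row as worked.
Counting 18 along the worked row gives K.

== STITCH ==
K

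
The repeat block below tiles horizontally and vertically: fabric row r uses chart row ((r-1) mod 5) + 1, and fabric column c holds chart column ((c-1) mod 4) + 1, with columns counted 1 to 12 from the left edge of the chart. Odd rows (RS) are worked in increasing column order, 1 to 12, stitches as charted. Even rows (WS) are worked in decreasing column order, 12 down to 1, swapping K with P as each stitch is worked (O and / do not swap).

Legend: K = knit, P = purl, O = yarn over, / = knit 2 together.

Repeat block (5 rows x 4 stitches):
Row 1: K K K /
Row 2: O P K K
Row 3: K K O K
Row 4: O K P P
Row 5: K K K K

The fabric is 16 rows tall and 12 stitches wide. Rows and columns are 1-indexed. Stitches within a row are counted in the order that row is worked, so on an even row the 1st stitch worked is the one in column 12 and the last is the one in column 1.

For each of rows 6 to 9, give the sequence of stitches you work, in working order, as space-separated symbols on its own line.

Row 6: chart row 1, WS - tiled (columns 1-12): K K K / K K K / K K K /; work from column 12 back to 1 with K<->P swapped.
Row 7: chart row 2, RS - tile across columns 1-12 and work as-is.
Row 8: chart row 3, WS - tiled (columns 1-12): K K O K K K O K K K O K; work from column 12 back to 1 with K<->P swapped.
Row 9: chart row 4, RS - tile across columns 1-12 and work as-is.

Rows as worked:
/ P P P / P P P / P P P
O P K K O P K K O P K K
P O P P P O P P P O P P
O K P P O K P P O K P P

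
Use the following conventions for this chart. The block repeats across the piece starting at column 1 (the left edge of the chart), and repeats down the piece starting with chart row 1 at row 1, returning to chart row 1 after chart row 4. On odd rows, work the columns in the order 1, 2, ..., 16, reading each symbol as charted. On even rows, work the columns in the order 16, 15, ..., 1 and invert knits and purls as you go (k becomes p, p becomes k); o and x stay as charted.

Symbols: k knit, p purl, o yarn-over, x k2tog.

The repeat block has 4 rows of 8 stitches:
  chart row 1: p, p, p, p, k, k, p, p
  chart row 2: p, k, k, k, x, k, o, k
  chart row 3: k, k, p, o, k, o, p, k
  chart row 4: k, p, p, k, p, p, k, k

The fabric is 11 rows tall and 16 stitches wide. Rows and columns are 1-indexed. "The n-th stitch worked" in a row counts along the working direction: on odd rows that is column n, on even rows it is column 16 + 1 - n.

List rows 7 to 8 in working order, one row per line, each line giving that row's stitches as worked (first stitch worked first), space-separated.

Row 7: chart row 3, RS - tile across columns 1-16 and work as-is.
Row 8: chart row 4, WS - tiled (columns 1-16): k p p k p p k k k p p k p p k k; work from column 16 back to 1 with k<->p swapped.

== ROWS AS WORKED ==
k k p o k o p k k k p o k o p k
p p k k p k k p p p k k p k k p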